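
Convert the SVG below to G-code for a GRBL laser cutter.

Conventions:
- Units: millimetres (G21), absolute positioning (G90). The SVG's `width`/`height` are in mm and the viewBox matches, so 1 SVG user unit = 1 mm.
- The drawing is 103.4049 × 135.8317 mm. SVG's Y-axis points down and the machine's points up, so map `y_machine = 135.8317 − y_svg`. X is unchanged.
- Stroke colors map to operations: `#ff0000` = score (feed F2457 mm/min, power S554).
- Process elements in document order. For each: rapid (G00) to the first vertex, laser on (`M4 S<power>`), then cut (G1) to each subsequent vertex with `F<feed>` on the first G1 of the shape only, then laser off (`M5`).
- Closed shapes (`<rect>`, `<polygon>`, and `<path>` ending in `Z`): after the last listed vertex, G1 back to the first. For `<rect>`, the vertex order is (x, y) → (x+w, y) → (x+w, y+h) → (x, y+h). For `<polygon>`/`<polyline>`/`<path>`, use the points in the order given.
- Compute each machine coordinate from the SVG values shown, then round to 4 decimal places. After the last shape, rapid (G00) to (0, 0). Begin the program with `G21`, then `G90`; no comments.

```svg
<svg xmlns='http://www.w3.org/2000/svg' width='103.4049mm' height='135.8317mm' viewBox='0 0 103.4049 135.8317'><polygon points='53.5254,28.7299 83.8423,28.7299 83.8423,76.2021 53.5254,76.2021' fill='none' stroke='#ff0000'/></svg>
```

G21
G90
G00 X53.5254 Y107.1018
M4 S554
G1 X83.8423 Y107.1018 F2457
G1 X83.8423 Y59.6296
G1 X53.5254 Y59.6296
G1 X53.5254 Y107.1018
M5
G00 X0.0000 Y0.0000

viewBox `0 0 103.4049 135.8317` with mm width/height → 1 unit = 1 mm. Flip: y_m = 135.8317 − y_svg.

**Shape 1** — `<polygon>` rectangle, stroke `#ff0000` → score (S554, F2457). Machine vertices: (53.5254,107.1018) → (83.8423,107.1018) → (83.8423,59.6296) → (53.5254,59.6296) → (53.5254,107.1018). Closed: final G1 returns to the first vertex.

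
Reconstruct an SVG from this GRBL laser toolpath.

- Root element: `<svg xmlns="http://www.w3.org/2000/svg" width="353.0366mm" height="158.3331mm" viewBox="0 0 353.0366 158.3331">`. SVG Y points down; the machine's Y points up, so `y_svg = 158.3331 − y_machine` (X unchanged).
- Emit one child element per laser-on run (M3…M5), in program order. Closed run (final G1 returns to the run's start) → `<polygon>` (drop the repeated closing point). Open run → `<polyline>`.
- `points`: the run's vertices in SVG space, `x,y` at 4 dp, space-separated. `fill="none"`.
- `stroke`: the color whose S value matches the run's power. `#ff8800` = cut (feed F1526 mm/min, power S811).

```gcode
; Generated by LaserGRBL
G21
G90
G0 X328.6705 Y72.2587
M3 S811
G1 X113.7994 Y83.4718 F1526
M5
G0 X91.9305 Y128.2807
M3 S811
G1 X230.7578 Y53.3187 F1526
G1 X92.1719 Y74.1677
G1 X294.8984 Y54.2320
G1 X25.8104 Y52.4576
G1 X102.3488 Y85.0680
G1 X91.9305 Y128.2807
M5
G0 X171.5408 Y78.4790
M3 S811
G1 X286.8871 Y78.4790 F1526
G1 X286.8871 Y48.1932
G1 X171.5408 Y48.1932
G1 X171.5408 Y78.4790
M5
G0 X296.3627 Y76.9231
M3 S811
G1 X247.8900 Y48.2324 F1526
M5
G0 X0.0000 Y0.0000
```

<svg xmlns="http://www.w3.org/2000/svg" width="353.0366mm" height="158.3331mm" viewBox="0 0 353.0366 158.3331">
  <polyline points="328.6705,86.0744 113.7994,74.8613" fill="none" stroke="#ff8800"/>
  <polygon points="91.9305,30.0524 230.7578,105.0144 92.1719,84.1654 294.8984,104.1011 25.8104,105.8755 102.3488,73.2651" fill="none" stroke="#ff8800"/>
  <polygon points="171.5408,79.8541 286.8871,79.8541 286.8871,110.1399 171.5408,110.1399" fill="none" stroke="#ff8800"/>
  <polyline points="296.3627,81.4100 247.8900,110.1007" fill="none" stroke="#ff8800"/>
</svg>

Machine Y-up, SVG Y-down with viewBox height 158.3331, so y_svg = 158.3331 − y_machine; X carries over. Every run uses S811, so all elements get stroke `#ff8800` (cut).

Run 1: The run is open, so emit a `<polyline>` with points (Y-flipped): 328.6705,86.0744 113.7994,74.8613.

Run 2: The run returns to its start, so emit a `<polygon>` with points (Y-flipped): 91.9305,30.0524 230.7578,105.0144 92.1719,84.1654 294.8984,104.1011 25.8104,105.8755 102.3488,73.2651.

Run 3: The run returns to its start, so emit a `<polygon>` with points (Y-flipped): 171.5408,79.8541 286.8871,79.8541 286.8871,110.1399 171.5408,110.1399.

Run 4: The run is open, so emit a `<polyline>` with points (Y-flipped): 296.3627,81.4100 247.8900,110.1007.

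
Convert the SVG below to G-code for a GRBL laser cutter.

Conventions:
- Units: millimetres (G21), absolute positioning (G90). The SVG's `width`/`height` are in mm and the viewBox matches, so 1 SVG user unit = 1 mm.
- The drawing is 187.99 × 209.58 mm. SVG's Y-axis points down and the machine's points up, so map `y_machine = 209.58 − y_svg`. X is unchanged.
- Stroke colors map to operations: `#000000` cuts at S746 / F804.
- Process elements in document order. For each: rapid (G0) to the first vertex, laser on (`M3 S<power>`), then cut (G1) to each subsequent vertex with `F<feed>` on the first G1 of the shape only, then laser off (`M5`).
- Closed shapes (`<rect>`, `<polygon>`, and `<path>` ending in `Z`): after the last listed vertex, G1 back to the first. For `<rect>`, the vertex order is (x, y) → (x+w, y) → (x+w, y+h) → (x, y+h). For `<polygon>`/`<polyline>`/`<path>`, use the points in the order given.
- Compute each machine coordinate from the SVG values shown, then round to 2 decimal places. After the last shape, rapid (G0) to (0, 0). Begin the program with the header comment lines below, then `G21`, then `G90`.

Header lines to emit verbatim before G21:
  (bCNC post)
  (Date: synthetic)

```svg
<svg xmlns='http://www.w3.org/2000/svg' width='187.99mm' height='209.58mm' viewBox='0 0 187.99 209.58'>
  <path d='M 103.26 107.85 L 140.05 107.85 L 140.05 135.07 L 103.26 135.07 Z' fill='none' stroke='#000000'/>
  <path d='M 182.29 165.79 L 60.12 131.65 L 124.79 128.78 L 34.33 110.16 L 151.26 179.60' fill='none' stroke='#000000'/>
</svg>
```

viewBox `0 0 187.99 209.58` with mm width/height → 1 unit = 1 mm. Flip: y_m = 209.58 − y_svg.

**Shape 1** — `<path>` rectangle, stroke `#000000` → cut (S746, F804). Machine vertices: (103.26,101.73) → (140.05,101.73) → (140.05,74.51) → (103.26,74.51) → (103.26,101.73). Closed: final G1 returns to the first vertex.

**Shape 2** — `<path>` open polyline, stroke `#000000` → cut (S746, F804). Machine vertices: (182.29,43.79) → (60.12,77.93) → (124.79,80.80) → (34.33,99.42) → (151.26,29.98). Open path.

(bCNC post)
(Date: synthetic)
G21
G90
G0 X103.26 Y101.73
M3 S746
G1 X140.05 Y101.73 F804
G1 X140.05 Y74.51
G1 X103.26 Y74.51
G1 X103.26 Y101.73
M5
G0 X182.29 Y43.79
M3 S746
G1 X60.12 Y77.93 F804
G1 X124.79 Y80.80
G1 X34.33 Y99.42
G1 X151.26 Y29.98
M5
G0 X0.00 Y0.00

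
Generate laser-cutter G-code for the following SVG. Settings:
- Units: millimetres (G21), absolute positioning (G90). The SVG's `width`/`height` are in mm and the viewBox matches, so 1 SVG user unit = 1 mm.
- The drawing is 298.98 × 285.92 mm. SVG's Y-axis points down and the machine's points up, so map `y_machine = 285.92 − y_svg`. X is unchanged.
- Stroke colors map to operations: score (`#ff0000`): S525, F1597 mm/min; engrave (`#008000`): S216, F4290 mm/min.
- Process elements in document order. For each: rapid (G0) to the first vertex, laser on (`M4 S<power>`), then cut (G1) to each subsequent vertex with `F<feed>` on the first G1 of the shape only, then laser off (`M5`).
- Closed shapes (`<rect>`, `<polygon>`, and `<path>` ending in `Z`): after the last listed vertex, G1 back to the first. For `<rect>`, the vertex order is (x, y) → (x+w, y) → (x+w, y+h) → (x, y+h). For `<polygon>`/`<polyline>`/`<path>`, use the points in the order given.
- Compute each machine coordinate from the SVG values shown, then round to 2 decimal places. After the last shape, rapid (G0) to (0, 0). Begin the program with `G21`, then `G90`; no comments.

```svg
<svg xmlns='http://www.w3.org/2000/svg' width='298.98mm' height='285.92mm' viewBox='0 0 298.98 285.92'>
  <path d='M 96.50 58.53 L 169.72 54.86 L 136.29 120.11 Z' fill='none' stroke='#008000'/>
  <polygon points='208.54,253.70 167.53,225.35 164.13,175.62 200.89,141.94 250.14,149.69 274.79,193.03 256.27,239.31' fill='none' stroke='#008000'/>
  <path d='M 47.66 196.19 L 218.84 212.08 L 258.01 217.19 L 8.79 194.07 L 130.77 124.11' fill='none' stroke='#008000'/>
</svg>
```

G21
G90
G0 X96.50 Y227.39
M4 S216
G1 X169.72 Y231.06 F4290
G1 X136.29 Y165.81
G1 X96.50 Y227.39
M5
G0 X208.54 Y32.22
M4 S216
G1 X167.53 Y60.57 F4290
G1 X164.13 Y110.30
G1 X200.89 Y143.98
G1 X250.14 Y136.23
G1 X274.79 Y92.89
G1 X256.27 Y46.61
G1 X208.54 Y32.22
M5
G0 X47.66 Y89.73
M4 S216
G1 X218.84 Y73.84 F4290
G1 X258.01 Y68.73
G1 X8.79 Y91.85
G1 X130.77 Y161.81
M5
G0 X0.00 Y0.00

viewBox `0 0 298.98 285.92` with mm width/height → 1 unit = 1 mm. Flip: y_m = 285.92 − y_svg.

**Shape 1** — `<path>` regular polygon, stroke `#008000` → engrave (S216, F4290). Machine vertices: (96.50,227.39) → (169.72,231.06) → (136.29,165.81) → (96.50,227.39). Closed: final G1 returns to the first vertex.

**Shape 2** — `<polygon>` regular polygon, stroke `#008000` → engrave (S216, F4290). Machine vertices: (208.54,32.22) → (167.53,60.57) → (164.13,110.30) → (200.89,143.98) → (250.14,136.23) → (274.79,92.89) → (256.27,46.61) → (208.54,32.22). Closed: final G1 returns to the first vertex.

**Shape 3** — `<path>` open polyline, stroke `#008000` → engrave (S216, F4290). Machine vertices: (47.66,89.73) → (218.84,73.84) → (258.01,68.73) → (8.79,91.85) → (130.77,161.81). Open path.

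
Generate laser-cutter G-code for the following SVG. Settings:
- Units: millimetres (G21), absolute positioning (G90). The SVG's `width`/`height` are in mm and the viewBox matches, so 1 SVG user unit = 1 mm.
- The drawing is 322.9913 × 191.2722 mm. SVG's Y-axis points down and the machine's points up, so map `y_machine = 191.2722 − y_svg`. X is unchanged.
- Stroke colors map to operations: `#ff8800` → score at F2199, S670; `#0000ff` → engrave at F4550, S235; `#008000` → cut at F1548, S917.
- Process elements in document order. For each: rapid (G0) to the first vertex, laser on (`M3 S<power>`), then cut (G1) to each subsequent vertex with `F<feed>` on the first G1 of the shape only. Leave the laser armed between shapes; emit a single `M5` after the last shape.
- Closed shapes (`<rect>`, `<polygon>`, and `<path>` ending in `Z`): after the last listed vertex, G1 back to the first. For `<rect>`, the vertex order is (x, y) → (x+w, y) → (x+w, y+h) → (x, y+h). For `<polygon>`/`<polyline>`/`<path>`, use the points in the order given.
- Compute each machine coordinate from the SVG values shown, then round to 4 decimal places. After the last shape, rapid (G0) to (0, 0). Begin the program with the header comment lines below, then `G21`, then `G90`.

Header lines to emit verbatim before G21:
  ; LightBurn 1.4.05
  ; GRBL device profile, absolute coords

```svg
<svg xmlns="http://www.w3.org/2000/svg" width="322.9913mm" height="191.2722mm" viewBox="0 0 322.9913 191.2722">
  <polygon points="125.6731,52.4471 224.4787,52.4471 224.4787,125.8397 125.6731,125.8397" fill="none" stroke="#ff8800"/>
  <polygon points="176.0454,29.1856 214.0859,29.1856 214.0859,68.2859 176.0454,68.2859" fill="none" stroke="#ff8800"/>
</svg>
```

; LightBurn 1.4.05
; GRBL device profile, absolute coords
G21
G90
G0 X125.6731 Y138.8251
M3 S670
G1 X224.4787 Y138.8251 F2199
G1 X224.4787 Y65.4325
G1 X125.6731 Y65.4325
G1 X125.6731 Y138.8251
G0 X176.0454 Y162.0866
M3 S670
G1 X214.0859 Y162.0866 F2199
G1 X214.0859 Y122.9863
G1 X176.0454 Y122.9863
G1 X176.0454 Y162.0866
M5
G0 X0.0000 Y0.0000

viewBox `0 0 322.9913 191.2722` with mm width/height → 1 unit = 1 mm. Flip: y_m = 191.2722 − y_svg.

**Shape 1** — `<polygon>` rectangle, stroke `#ff8800` → score (S670, F2199). Machine vertices: (125.6731,138.8251) → (224.4787,138.8251) → (224.4787,65.4325) → (125.6731,65.4325) → (125.6731,138.8251). Closed: final G1 returns to the first vertex.

**Shape 2** — `<polygon>` rectangle, stroke `#ff8800` → score (S670, F2199). Machine vertices: (176.0454,162.0866) → (214.0859,162.0866) → (214.0859,122.9863) → (176.0454,122.9863) → (176.0454,162.0866). Closed: final G1 returns to the first vertex.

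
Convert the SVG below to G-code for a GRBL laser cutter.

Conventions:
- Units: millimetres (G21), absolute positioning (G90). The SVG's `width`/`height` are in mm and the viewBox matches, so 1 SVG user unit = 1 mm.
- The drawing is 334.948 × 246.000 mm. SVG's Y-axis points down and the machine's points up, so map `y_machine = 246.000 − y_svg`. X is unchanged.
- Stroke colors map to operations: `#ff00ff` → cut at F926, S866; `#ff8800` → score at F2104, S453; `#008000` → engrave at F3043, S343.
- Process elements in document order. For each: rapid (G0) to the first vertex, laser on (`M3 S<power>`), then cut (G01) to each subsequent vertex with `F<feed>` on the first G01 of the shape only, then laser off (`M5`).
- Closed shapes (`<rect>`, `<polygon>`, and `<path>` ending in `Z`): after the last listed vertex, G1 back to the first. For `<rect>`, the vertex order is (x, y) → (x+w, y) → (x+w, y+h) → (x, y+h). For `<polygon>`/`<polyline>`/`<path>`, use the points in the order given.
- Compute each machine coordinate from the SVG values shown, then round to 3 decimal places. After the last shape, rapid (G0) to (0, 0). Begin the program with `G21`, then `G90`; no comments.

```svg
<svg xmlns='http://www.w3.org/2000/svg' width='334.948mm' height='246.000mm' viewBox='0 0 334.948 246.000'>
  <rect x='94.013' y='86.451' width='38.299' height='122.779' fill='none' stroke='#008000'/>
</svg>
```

1 u = 1 mm; y_m = 246.000 − y.

[1] `<rect>` rectangle, #008000→engrave S343 F3043: (94.013,159.549) → (132.312,159.549) → (132.312,36.770) → (94.013,36.770) → (94.013,159.549) (closed)

G21
G90
G0 X94.013 Y159.549
M3 S343
G01 X132.312 Y159.549 F3043
G01 X132.312 Y36.770
G01 X94.013 Y36.770
G01 X94.013 Y159.549
M5
G0 X0.000 Y0.000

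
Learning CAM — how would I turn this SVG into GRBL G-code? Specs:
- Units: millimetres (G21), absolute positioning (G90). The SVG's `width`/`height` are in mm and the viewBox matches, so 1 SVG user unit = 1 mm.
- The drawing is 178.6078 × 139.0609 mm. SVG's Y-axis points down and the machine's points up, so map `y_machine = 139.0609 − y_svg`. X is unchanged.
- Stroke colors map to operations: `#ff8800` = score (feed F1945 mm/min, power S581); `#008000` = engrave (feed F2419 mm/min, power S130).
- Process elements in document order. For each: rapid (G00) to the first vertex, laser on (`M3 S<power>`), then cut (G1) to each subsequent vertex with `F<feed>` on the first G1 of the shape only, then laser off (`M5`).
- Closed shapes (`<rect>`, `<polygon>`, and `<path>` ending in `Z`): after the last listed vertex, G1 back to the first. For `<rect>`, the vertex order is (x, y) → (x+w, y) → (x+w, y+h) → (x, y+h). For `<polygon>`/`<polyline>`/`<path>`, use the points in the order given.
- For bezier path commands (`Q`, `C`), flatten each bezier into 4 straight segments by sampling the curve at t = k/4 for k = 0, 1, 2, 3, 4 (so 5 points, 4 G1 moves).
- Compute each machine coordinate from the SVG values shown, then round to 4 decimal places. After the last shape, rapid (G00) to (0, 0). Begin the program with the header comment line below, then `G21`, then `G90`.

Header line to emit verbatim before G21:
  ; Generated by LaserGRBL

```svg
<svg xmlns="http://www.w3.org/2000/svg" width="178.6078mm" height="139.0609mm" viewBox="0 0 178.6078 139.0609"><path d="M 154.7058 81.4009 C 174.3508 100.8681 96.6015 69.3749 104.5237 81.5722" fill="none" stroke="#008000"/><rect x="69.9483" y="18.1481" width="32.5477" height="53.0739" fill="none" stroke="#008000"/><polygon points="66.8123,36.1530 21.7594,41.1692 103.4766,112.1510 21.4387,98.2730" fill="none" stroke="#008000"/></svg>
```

Since the viewBox matches the mm dimensions, user units are millimetres directly. The only transform is the Y-flip y_m = 139.0609 − y_svg.

Shape 1 is a cubic bezier drawn with `<path>`. Its stroke #008000 means engrave at S130, F2419. After flipping Y the toolpath is (154.7058,57.6600) → (154.0385,51.1358) → (134.0108,54.8481) → (111.7851,59.9236) → (104.5237,57.4887).

Shape 2 is a rectangle drawn with `<rect>`. Its stroke #008000 means engrave at S130, F2419. After flipping Y the toolpath is (69.9483,120.9128) → (102.4960,120.9128) → (102.4960,67.8389) → (69.9483,67.8389) → (69.9483,120.9128), returning to the start.

Shape 3 is a closed polygon drawn with `<polygon>`. Its stroke #008000 means engrave at S130, F2419. After flipping Y the toolpath is (66.8123,102.9079) → (21.7594,97.8917) → (103.4766,26.9099) → (21.4387,40.7879) → (66.8123,102.9079), returning to the start.

; Generated by LaserGRBL
G21
G90
G00 X154.7058 Y57.6600
M3 S130
G1 X154.0385 Y51.1358 F2419
G1 X134.0108 Y54.8481
G1 X111.7851 Y59.9236
G1 X104.5237 Y57.4887
M5
G00 X69.9483 Y120.9128
M3 S130
G1 X102.4960 Y120.9128 F2419
G1 X102.4960 Y67.8389
G1 X69.9483 Y67.8389
G1 X69.9483 Y120.9128
M5
G00 X66.8123 Y102.9079
M3 S130
G1 X21.7594 Y97.8917 F2419
G1 X103.4766 Y26.9099
G1 X21.4387 Y40.7879
G1 X66.8123 Y102.9079
M5
G00 X0.0000 Y0.0000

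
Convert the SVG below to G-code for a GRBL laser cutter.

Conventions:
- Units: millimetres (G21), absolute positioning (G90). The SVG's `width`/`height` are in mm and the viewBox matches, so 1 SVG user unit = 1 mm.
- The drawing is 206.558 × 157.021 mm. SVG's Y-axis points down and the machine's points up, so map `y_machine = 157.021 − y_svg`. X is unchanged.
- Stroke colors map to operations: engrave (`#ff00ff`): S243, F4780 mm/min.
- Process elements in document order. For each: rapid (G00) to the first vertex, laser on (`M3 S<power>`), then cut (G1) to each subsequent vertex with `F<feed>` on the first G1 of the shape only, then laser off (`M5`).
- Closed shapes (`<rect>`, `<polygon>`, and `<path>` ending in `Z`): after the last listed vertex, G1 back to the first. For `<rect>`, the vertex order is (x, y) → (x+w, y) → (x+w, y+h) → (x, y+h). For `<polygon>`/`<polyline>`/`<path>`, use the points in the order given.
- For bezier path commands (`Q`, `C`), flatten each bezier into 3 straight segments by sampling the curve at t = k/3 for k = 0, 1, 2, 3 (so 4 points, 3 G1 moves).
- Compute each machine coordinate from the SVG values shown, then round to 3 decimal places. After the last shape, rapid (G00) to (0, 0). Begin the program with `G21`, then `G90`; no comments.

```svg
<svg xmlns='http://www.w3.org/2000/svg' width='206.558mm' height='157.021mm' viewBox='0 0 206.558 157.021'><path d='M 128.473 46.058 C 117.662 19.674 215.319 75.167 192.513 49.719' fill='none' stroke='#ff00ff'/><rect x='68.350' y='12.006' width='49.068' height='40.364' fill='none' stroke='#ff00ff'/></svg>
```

G21
G90
G00 X128.473 Y110.963
M3 S243
G1 X145.339 Y116.085 F4780
G1 X183.644 Y102.804
G1 X192.513 Y107.302
M5
G00 X68.350 Y145.015
M3 S243
G1 X117.418 Y145.015 F4780
G1 X117.418 Y104.651
G1 X68.350 Y104.651
G1 X68.350 Y145.015
M5
G00 X0.000 Y0.000

viewBox `0 0 206.558 157.021` with mm width/height → 1 unit = 1 mm. Flip: y_m = 157.021 − y_svg.

**Shape 1** — `<path>` cubic bezier, stroke `#ff00ff` → engrave (S243, F4780). Control points (SVG): P0=(128.473,46.058), P1=(117.662,19.674), P2=(215.319,75.167), P3=(192.513,49.719); sampled at t=k/3. Machine vertices: (128.473,110.963) → (145.339,116.085) → (183.644,102.804) → (192.513,107.302). Open path.

**Shape 2** — `<rect>` rectangle, stroke `#ff00ff` → engrave (S243, F4780). Machine vertices: (68.350,145.015) → (117.418,145.015) → (117.418,104.651) → (68.350,104.651) → (68.350,145.015). Closed: final G1 returns to the first vertex.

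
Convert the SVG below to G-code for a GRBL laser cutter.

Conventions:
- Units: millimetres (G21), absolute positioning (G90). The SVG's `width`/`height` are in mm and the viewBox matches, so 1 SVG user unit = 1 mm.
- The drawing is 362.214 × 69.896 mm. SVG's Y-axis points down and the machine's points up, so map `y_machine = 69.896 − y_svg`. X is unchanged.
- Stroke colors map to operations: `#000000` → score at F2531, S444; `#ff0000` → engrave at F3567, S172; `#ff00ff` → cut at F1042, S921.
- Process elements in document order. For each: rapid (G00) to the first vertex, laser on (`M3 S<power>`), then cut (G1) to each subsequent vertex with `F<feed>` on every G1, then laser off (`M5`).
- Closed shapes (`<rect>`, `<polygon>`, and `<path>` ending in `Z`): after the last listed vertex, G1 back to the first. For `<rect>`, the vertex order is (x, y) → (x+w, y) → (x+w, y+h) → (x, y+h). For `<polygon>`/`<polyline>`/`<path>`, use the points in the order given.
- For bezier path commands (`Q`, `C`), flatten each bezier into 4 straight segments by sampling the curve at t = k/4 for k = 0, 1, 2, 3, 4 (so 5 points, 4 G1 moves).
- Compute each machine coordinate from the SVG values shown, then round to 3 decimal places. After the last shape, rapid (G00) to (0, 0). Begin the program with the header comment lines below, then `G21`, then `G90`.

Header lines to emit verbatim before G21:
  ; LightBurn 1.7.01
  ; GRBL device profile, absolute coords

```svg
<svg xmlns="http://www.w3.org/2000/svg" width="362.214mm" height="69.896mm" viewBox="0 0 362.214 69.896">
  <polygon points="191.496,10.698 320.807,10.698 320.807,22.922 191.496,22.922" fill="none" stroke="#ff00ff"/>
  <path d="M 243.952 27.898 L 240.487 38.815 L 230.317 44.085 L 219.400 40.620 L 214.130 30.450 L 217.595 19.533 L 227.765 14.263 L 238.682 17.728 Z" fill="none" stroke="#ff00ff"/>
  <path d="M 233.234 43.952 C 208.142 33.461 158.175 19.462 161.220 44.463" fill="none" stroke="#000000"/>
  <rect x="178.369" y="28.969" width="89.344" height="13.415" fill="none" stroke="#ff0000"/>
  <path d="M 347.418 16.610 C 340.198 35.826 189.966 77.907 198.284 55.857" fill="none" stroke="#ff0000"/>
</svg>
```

; LightBurn 1.7.01
; GRBL device profile, absolute coords
G21
G90
G00 X191.496 Y59.198
M3 S921
G1 X320.807 Y59.198 F1042
G1 X320.807 Y46.974 F1042
G1 X191.496 Y46.974 F1042
G1 X191.496 Y59.198 F1042
M5
G00 X243.952 Y41.998
M3 S921
G1 X240.487 Y31.081 F1042
G1 X230.317 Y25.811 F1042
G1 X219.400 Y29.276 F1042
G1 X214.130 Y39.446 F1042
G1 X217.595 Y50.363 F1042
G1 X227.765 Y55.633 F1042
G1 X238.682 Y52.168 F1042
G1 X243.952 Y41.998 F1042
M5
G00 X233.234 Y25.944
M3 S444
G1 X210.968 Y33.806 F2531
G1 X186.676 Y38.998 F2531
G1 X167.659 Y37.535 F2531
G1 X161.220 Y25.433 F2531
M5
G00 X178.369 Y40.927
M3 S172
G1 X267.713 Y40.927 F3567
G1 X267.713 Y27.512 F3567
G1 X178.369 Y27.512 F3567
G1 X178.369 Y40.927 F3567
M5
G00 X347.418 Y53.286
M3 S172
G1 X319.900 Y35.946 F3567
G1 X267.024 Y18.188 F3567
G1 X217.062 Y8.167 F3567
G1 X198.284 Y14.039 F3567
M5
G00 X0.000 Y0.000

viewBox `0 0 362.214 69.896` with mm width/height → 1 unit = 1 mm. Flip: y_m = 69.896 − y_svg.

**Shape 1** — `<polygon>` rectangle, stroke `#ff00ff` → cut (S921, F1042). Machine vertices: (191.496,59.198) → (320.807,59.198) → (320.807,46.974) → (191.496,46.974) → (191.496,59.198). Closed: final G1 returns to the first vertex.

**Shape 2** — `<path>` regular polygon, stroke `#ff00ff` → cut (S921, F1042). Machine vertices: (243.952,41.998) → (240.487,31.081) → (230.317,25.811) → (219.400,29.276) → (214.130,39.446) → (217.595,50.363) → (227.765,55.633) → (238.682,52.168) → (243.952,41.998). Closed: final G1 returns to the first vertex.

**Shape 3** — `<path>` cubic bezier, stroke `#000000` → score (S444, F2531). Control points (SVG): P0=(233.234,43.952), P1=(208.142,33.461), P2=(158.175,19.462), P3=(161.220,44.463); sampled at t=k/4. Machine vertices: (233.234,25.944) → (210.968,33.806) → (186.676,38.998) → (167.659,37.535) → (161.220,25.433). Open path.

**Shape 4** — `<rect>` rectangle, stroke `#ff0000` → engrave (S172, F3567). Machine vertices: (178.369,40.927) → (267.713,40.927) → (267.713,27.512) → (178.369,27.512) → (178.369,40.927). Closed: final G1 returns to the first vertex.

**Shape 5** — `<path>` cubic bezier, stroke `#ff0000` → engrave (S172, F3567). Control points (SVG): P0=(347.418,16.610), P1=(340.198,35.826), P2=(189.966,77.907), P3=(198.284,55.857); sampled at t=k/4. Machine vertices: (347.418,53.286) → (319.900,35.946) → (267.024,18.188) → (217.062,8.167) → (198.284,14.039). Open path.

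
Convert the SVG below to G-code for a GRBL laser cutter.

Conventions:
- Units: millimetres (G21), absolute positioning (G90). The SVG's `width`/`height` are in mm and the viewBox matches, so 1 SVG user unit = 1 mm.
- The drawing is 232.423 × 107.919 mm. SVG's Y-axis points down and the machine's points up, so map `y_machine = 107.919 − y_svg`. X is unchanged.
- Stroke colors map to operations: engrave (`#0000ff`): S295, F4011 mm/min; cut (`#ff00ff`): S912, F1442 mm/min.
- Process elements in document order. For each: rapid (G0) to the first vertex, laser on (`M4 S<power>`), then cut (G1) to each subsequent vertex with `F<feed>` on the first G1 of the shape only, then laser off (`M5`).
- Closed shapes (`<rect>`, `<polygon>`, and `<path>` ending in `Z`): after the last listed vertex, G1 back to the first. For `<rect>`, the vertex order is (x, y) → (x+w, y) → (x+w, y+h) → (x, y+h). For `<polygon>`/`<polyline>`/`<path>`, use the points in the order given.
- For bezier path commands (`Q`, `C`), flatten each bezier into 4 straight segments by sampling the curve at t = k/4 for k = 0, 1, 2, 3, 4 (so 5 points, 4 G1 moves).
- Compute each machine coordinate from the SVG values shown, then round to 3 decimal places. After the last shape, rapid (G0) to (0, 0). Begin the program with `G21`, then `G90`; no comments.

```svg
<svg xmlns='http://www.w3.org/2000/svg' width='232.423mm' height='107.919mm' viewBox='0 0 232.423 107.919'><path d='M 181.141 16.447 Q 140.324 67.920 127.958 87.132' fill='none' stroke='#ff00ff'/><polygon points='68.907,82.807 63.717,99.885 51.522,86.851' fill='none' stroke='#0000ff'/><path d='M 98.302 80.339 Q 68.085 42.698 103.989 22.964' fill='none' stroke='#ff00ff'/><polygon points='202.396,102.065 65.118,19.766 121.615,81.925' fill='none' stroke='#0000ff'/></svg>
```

G21
G90
G0 X181.141 Y91.472
M4 S912
G1 X162.511 Y67.752 F1442
G1 X147.437 Y48.064
G1 X135.919 Y32.409
G1 X127.958 Y20.787
M5
G0 X68.907 Y25.112
M4 S295
G1 X63.717 Y8.034 F4011
G1 X51.522 Y21.068
G1 X68.907 Y25.112
M5
G0 X98.302 Y27.580
M4 S912
G1 X87.326 Y45.281 F1442
G1 X84.615 Y60.744
G1 X90.170 Y73.969
G1 X103.989 Y84.955
M5
G0 X202.396 Y5.854
M4 S295
G1 X65.118 Y88.153 F4011
G1 X121.615 Y25.994
G1 X202.396 Y5.854
M5
G0 X0.000 Y0.000

viewBox `0 0 232.423 107.919` with mm width/height → 1 unit = 1 mm. Flip: y_m = 107.919 − y_svg.

**Shape 1** — `<path>` quadratic bezier, stroke `#ff00ff` → cut (S912, F1442). Control points (SVG): P0=(181.141,16.447), P1=(140.324,67.920), P2=(127.958,87.132); sampled at t=k/4. Machine vertices: (181.141,91.472) → (162.511,67.752) → (147.437,48.064) → (135.919,32.409) → (127.958,20.787). Open path.

**Shape 2** — `<polygon>` regular polygon, stroke `#0000ff` → engrave (S295, F4011). Machine vertices: (68.907,25.112) → (63.717,8.034) → (51.522,21.068) → (68.907,25.112). Closed: final G1 returns to the first vertex.

**Shape 3** — `<path>` quadratic bezier, stroke `#ff00ff` → cut (S912, F1442). Control points (SVG): P0=(98.302,80.339), P1=(68.085,42.698), P2=(103.989,22.964); sampled at t=k/4. Machine vertices: (98.302,27.580) → (87.326,45.281) → (84.615,60.744) → (90.170,73.969) → (103.989,84.955). Open path.

**Shape 4** — `<polygon>` closed polygon, stroke `#0000ff` → engrave (S295, F4011). Machine vertices: (202.396,5.854) → (65.118,88.153) → (121.615,25.994) → (202.396,5.854). Closed: final G1 returns to the first vertex.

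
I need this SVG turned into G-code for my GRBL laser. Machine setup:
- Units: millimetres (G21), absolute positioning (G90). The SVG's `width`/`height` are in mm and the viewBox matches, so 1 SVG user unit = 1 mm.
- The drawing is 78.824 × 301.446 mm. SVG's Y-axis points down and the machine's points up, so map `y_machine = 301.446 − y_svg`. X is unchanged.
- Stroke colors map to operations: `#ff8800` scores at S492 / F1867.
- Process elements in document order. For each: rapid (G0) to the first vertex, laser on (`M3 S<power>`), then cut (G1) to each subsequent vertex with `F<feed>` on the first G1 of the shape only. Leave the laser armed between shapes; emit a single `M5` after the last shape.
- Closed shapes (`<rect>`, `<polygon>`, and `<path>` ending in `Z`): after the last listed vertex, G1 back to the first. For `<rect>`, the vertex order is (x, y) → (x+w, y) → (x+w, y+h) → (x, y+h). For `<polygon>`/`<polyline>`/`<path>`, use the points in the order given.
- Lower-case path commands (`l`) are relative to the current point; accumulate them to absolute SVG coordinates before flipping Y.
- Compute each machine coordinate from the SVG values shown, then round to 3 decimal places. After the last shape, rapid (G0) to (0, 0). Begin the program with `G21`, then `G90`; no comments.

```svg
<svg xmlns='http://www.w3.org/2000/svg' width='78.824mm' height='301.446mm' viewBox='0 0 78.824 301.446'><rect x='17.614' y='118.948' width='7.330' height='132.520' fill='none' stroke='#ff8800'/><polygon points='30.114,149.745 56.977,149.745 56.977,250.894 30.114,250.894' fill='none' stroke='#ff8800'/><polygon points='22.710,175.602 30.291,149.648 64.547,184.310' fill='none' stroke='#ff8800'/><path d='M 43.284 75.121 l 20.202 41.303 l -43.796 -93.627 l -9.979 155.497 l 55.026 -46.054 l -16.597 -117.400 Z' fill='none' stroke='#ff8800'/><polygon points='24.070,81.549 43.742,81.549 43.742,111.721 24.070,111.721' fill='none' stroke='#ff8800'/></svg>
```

1 u = 1 mm; y_m = 301.446 − y.

[1] `<rect>` rectangle, #ff8800→score S492 F1867: (17.614,182.498) → (24.944,182.498) → (24.944,49.978) → (17.614,49.978) → (17.614,182.498) (closed)

[2] `<polygon>` rectangle, #ff8800→score S492 F1867: (30.114,151.701) → (56.977,151.701) → (56.977,50.552) → (30.114,50.552) → (30.114,151.701) (closed)

[3] `<polygon>` closed polygon, #ff8800→score S492 F1867: (22.710,125.844) → (30.291,151.798) → (64.547,117.136) → (22.710,125.844) (closed)

[4] `<path>` closed polygon, #ff8800→score S492 F1867: (43.284,226.325) → (63.486,185.022) → (19.690,278.649) → (9.711,123.152) → (64.737,169.206) → (48.140,286.606) → (43.284,226.325) (closed)

[5] `<polygon>` rectangle, #ff8800→score S492 F1867: (24.070,219.897) → (43.742,219.897) → (43.742,189.725) → (24.070,189.725) → (24.070,219.897) (closed)

G21
G90
G0 X17.614 Y182.498
M3 S492
G1 X24.944 Y182.498 F1867
G1 X24.944 Y49.978
G1 X17.614 Y49.978
G1 X17.614 Y182.498
G0 X30.114 Y151.701
M3 S492
G1 X56.977 Y151.701 F1867
G1 X56.977 Y50.552
G1 X30.114 Y50.552
G1 X30.114 Y151.701
G0 X22.710 Y125.844
M3 S492
G1 X30.291 Y151.798 F1867
G1 X64.547 Y117.136
G1 X22.710 Y125.844
G0 X43.284 Y226.325
M3 S492
G1 X63.486 Y185.022 F1867
G1 X19.690 Y278.649
G1 X9.711 Y123.152
G1 X64.737 Y169.206
G1 X48.140 Y286.606
G1 X43.284 Y226.325
G0 X24.070 Y219.897
M3 S492
G1 X43.742 Y219.897 F1867
G1 X43.742 Y189.725
G1 X24.070 Y189.725
G1 X24.070 Y219.897
M5
G0 X0.000 Y0.000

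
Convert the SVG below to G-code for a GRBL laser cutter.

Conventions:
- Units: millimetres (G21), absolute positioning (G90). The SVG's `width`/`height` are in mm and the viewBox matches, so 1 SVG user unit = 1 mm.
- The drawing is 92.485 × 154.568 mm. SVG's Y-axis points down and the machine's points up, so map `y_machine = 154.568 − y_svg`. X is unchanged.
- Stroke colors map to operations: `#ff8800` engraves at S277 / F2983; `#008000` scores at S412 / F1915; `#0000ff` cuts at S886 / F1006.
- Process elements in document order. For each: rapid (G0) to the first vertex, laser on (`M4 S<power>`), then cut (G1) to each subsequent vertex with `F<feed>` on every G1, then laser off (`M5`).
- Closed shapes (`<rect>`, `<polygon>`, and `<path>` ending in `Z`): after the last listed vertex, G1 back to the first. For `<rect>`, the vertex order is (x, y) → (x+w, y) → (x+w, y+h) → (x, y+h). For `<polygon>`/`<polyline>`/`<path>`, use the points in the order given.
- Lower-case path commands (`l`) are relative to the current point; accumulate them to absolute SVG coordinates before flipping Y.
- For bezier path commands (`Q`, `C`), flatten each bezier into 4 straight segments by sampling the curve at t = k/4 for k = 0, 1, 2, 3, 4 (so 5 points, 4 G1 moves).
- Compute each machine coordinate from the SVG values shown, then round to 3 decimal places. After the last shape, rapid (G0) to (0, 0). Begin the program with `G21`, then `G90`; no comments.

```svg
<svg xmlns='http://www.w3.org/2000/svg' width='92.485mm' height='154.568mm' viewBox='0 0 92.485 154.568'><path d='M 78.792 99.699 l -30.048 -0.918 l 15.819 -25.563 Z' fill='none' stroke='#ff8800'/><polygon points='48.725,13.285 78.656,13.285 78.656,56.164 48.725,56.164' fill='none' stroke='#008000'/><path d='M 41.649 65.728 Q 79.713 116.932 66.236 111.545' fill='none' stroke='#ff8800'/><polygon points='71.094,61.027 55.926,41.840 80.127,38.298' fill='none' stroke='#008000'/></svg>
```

viewBox `0 0 92.485 154.568` with mm width/height → 1 unit = 1 mm. Flip: y_m = 154.568 − y_svg.

**Shape 1** — `<path>` regular polygon, stroke `#ff8800` → engrave (S277, F2983). Machine vertices: (78.792,54.869) → (48.744,55.787) → (64.563,81.350) → (78.792,54.869). Closed: final G1 returns to the first vertex.

**Shape 2** — `<polygon>` rectangle, stroke `#008000` → score (S412, F1915). Machine vertices: (48.725,141.283) → (78.656,141.283) → (78.656,98.404) → (48.725,98.404) → (48.725,141.283). Closed: final G1 returns to the first vertex.

**Shape 3** — `<path>` quadratic bezier, stroke `#ff8800` → engrave (S277, F2983). Control points (SVG): P0=(41.649,65.728), P1=(79.713,116.932), P2=(66.236,111.545); sampled at t=k/4. Machine vertices: (41.649,88.840) → (57.460,66.775) → (66.828,51.784) → (69.753,43.866) → (66.236,43.023). Open path.

**Shape 4** — `<polygon>` regular polygon, stroke `#008000` → score (S412, F1915). Machine vertices: (71.094,93.541) → (55.926,112.728) → (80.127,116.270) → (71.094,93.541). Closed: final G1 returns to the first vertex.

G21
G90
G0 X78.792 Y54.869
M4 S277
G1 X48.744 Y55.787 F2983
G1 X64.563 Y81.350 F2983
G1 X78.792 Y54.869 F2983
M5
G0 X48.725 Y141.283
M4 S412
G1 X78.656 Y141.283 F1915
G1 X78.656 Y98.404 F1915
G1 X48.725 Y98.404 F1915
G1 X48.725 Y141.283 F1915
M5
G0 X41.649 Y88.840
M4 S277
G1 X57.460 Y66.775 F2983
G1 X66.828 Y51.784 F2983
G1 X69.753 Y43.866 F2983
G1 X66.236 Y43.023 F2983
M5
G0 X71.094 Y93.541
M4 S412
G1 X55.926 Y112.728 F1915
G1 X80.127 Y116.270 F1915
G1 X71.094 Y93.541 F1915
M5
G0 X0.000 Y0.000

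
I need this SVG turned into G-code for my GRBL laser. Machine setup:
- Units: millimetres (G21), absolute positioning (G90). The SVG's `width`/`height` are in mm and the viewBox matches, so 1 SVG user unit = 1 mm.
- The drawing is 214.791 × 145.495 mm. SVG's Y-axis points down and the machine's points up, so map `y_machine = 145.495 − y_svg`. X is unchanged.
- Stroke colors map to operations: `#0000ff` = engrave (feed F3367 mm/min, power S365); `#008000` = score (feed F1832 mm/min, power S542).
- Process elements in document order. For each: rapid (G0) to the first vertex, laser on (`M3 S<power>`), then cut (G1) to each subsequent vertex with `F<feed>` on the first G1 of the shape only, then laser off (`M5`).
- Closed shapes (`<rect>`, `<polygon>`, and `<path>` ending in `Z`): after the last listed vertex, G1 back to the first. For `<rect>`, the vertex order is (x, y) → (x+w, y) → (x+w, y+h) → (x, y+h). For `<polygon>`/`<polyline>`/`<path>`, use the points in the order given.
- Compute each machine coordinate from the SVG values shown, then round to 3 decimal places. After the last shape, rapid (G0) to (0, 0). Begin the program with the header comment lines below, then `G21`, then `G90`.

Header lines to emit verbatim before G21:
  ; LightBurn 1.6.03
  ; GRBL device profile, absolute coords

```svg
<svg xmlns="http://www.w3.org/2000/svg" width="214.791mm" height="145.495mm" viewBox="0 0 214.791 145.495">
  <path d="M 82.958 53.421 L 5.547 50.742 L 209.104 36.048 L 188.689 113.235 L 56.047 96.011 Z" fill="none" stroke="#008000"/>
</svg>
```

; LightBurn 1.6.03
; GRBL device profile, absolute coords
G21
G90
G0 X82.958 Y92.074
M3 S542
G1 X5.547 Y94.753 F1832
G1 X209.104 Y109.447
G1 X188.689 Y32.260
G1 X56.047 Y49.484
G1 X82.958 Y92.074
M5
G0 X0.000 Y0.000

viewBox `0 0 214.791 145.495` with mm width/height → 1 unit = 1 mm. Flip: y_m = 145.495 − y_svg.

**Shape 1** — `<path>` closed polygon, stroke `#008000` → score (S542, F1832). Machine vertices: (82.958,92.074) → (5.547,94.753) → (209.104,109.447) → (188.689,32.260) → (56.047,49.484) → (82.958,92.074). Closed: final G1 returns to the first vertex.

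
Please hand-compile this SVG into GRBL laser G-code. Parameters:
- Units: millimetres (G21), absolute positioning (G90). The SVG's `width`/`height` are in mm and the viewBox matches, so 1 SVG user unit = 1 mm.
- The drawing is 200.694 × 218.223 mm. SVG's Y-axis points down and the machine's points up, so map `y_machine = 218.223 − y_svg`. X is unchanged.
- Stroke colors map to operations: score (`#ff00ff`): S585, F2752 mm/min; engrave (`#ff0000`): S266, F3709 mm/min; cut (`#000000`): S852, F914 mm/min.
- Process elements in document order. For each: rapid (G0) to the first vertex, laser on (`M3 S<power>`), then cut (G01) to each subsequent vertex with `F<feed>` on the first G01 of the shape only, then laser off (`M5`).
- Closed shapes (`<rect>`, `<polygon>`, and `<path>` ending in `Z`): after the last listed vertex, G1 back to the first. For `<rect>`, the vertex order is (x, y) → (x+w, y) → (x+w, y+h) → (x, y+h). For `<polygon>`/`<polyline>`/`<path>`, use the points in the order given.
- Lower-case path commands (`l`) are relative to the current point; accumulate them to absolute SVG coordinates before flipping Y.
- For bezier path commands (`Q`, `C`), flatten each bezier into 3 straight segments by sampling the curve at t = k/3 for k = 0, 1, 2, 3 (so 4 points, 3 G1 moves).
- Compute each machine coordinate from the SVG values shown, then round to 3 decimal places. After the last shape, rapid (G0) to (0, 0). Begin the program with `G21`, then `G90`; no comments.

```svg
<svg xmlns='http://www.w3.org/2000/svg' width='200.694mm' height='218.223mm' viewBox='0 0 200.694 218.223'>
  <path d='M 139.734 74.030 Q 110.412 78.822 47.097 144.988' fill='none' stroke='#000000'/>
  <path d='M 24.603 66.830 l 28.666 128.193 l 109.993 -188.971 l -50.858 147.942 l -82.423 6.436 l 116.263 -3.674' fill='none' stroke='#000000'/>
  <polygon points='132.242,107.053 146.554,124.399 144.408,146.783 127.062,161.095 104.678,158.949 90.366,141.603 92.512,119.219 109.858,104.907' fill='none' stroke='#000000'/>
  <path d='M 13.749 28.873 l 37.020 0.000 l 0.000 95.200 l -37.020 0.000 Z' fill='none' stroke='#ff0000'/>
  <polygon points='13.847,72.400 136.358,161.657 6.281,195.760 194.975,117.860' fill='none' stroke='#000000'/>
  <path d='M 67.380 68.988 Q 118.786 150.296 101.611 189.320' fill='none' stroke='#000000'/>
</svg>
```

viewBox `0 0 200.694 218.223` with mm width/height → 1 unit = 1 mm. Flip: y_m = 218.223 − y_svg.

**Shape 1** — `<path>` quadratic bezier, stroke `#000000` → cut (S852, F914). Control points (SVG): P0=(139.734,74.030), P1=(110.412,78.822), P2=(47.097,144.988); sampled at t=k/3. Machine vertices: (139.734,144.193) → (116.409,134.179) → (85.530,110.526) → (47.097,73.235). Open path.

**Shape 2** — `<path>` open polyline, stroke `#000000` → cut (S852, F914). Machine vertices: (24.603,151.393) → (53.269,23.200) → (163.262,212.171) → (112.404,64.229) → (29.981,57.793) → (146.244,61.467). Open path.

**Shape 3** — `<polygon>` regular polygon, stroke `#000000` → cut (S852, F914). Machine vertices: (132.242,111.170) → (146.554,93.824) → (144.408,71.440) → (127.062,57.128) → (104.678,59.274) → (90.366,76.620) → (92.512,99.004) → (109.858,113.316) → (132.242,111.170). Closed: final G1 returns to the first vertex.

**Shape 4** — `<path>` rectangle, stroke `#ff0000` → engrave (S266, F3709). Machine vertices: (13.749,189.350) → (50.769,189.350) → (50.769,94.150) → (13.749,94.150) → (13.749,189.350). Closed: final G1 returns to the first vertex.

**Shape 5** — `<polygon>` closed polygon, stroke `#000000` → cut (S852, F914). Machine vertices: (13.847,145.823) → (136.358,56.566) → (6.281,22.463) → (194.975,100.363) → (13.847,145.823). Closed: final G1 returns to the first vertex.

**Shape 6** — `<path>` quadratic bezier, stroke `#000000` → cut (S852, F914). Control points (SVG): P0=(67.380,68.988), P1=(118.786,150.296), P2=(101.611,189.320); sampled at t=k/3. Machine vertices: (67.380,149.235) → (94.031,99.728) → (105.441,59.617) → (101.611,28.903). Open path.

G21
G90
G0 X139.734 Y144.193
M3 S852
G01 X116.409 Y134.179 F914
G01 X85.530 Y110.526
G01 X47.097 Y73.235
M5
G0 X24.603 Y151.393
M3 S852
G01 X53.269 Y23.200 F914
G01 X163.262 Y212.171
G01 X112.404 Y64.229
G01 X29.981 Y57.793
G01 X146.244 Y61.467
M5
G0 X132.242 Y111.170
M3 S852
G01 X146.554 Y93.824 F914
G01 X144.408 Y71.440
G01 X127.062 Y57.128
G01 X104.678 Y59.274
G01 X90.366 Y76.620
G01 X92.512 Y99.004
G01 X109.858 Y113.316
G01 X132.242 Y111.170
M5
G0 X13.749 Y189.350
M3 S266
G01 X50.769 Y189.350 F3709
G01 X50.769 Y94.150
G01 X13.749 Y94.150
G01 X13.749 Y189.350
M5
G0 X13.847 Y145.823
M3 S852
G01 X136.358 Y56.566 F914
G01 X6.281 Y22.463
G01 X194.975 Y100.363
G01 X13.847 Y145.823
M5
G0 X67.380 Y149.235
M3 S852
G01 X94.031 Y99.728 F914
G01 X105.441 Y59.617
G01 X101.611 Y28.903
M5
G0 X0.000 Y0.000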